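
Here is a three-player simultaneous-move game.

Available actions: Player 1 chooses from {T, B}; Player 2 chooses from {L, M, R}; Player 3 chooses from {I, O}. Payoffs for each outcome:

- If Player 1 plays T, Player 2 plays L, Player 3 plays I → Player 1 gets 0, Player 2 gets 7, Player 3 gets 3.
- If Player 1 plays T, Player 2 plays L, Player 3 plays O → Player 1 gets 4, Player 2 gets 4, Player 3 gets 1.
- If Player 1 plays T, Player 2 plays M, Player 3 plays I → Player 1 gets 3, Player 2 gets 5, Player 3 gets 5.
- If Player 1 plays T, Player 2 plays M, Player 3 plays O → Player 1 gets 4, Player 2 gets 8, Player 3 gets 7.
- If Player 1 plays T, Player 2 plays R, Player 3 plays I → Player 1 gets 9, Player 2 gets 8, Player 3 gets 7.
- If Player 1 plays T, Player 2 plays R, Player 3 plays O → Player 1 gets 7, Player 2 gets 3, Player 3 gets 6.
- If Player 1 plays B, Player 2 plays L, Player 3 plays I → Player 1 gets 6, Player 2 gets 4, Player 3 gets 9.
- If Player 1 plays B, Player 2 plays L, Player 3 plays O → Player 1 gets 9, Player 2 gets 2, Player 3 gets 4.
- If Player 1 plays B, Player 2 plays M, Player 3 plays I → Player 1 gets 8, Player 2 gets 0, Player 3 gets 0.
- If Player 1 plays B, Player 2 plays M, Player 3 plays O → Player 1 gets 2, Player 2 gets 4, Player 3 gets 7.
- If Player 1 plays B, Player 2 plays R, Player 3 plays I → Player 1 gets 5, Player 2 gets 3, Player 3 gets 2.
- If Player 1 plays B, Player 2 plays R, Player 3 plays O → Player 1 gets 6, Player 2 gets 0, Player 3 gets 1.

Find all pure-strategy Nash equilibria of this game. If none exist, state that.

(T, M, O) and (T, R, I) and (B, L, I)

Mark each player's best response to every combination of opponents' strategies; a profile where every player is best-responding is a pure Nash equilibrium.
Player 1 against (L, I): payoffs 0, 6 → best response B.
Player 1 against (L, O): payoffs 4, 9 → best response B.
Player 1 against (M, I): payoffs 3, 8 → best response B.
Player 1 against (M, O): payoffs 4, 2 → best response T.
Player 1 against (R, I): payoffs 9, 5 → best response T.
Player 1 against (R, O): payoffs 7, 6 → best response T.
Player 2 against (T, I): payoffs 7, 5, 8 → best response R.
Player 2 against (T, O): payoffs 4, 8, 3 → best response M.
Player 2 against (B, I): payoffs 4, 0, 3 → best response L.
Player 2 against (B, O): payoffs 2, 4, 0 → best response M.
Player 3 against (T, L): payoffs 3, 1 → best response I.
Player 3 against (T, M): payoffs 5, 7 → best response O.
Player 3 against (T, R): payoffs 7, 6 → best response I.
Player 3 against (B, L): payoffs 9, 4 → best response I.
Player 3 against (B, M): payoffs 0, 7 → best response O.
Player 3 against (B, R): payoffs 2, 1 → best response I.
Mutual best responses: (T, M, O); (T, R, I); (B, L, I).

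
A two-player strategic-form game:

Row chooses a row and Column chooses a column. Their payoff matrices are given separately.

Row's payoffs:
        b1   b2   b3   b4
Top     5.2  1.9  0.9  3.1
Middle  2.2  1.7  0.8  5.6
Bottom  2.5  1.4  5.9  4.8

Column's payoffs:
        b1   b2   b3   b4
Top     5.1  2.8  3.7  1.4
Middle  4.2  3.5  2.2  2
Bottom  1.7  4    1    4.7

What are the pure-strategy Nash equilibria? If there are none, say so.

Row against b1: payoffs 5.2, 2.2, 2.5 → best response Top.
Row against b2: payoffs 1.9, 1.7, 1.4 → best response Top.
Row against b3: payoffs 0.9, 0.8, 5.9 → best response Bottom.
Row against b4: payoffs 3.1, 5.6, 4.8 → best response Middle.
Column against Top: payoffs 5.1, 2.8, 3.7, 1.4 → best response b1.
Column against Middle: payoffs 4.2, 3.5, 2.2, 2 → best response b1.
Column against Bottom: payoffs 1.7, 4, 1, 4.7 → best response b4.
Mutual best responses: (Top, b1).

The unique pure-strategy Nash equilibrium is (Top, b1).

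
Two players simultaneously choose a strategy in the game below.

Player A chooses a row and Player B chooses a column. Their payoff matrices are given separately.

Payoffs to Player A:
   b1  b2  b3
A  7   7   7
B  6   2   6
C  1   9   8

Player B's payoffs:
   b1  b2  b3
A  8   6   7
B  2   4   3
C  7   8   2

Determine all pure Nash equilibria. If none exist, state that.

For each strategy profile, look for a profitable unilateral deviation.
(A, b1): Player A gets 7, best alternative 6; Player B gets 8, best alternative 7. No profitable deviation — NE.
(A, b2): Player A can switch to C (7 → 9). Not NE.
(A, b3): Player A can switch to C (7 → 8). Not NE.
(B, b1): Player A can switch to A (6 → 7). Not NE.
(B, b2): Player A can switch to A (2 → 7). Not NE.
(B, b3): Player A can switch to A (6 → 7). Not NE.
(C, b1): Player A can switch to A (1 → 7). Not NE.
(C, b2): Player A gets 9, best alternative 7; Player B gets 8, best alternative 7. No profitable deviation — NE.
(C, b3): Player B can switch to b1 (2 → 7). Not NE.

Pure-strategy Nash equilibria: (A, b1) and (C, b2)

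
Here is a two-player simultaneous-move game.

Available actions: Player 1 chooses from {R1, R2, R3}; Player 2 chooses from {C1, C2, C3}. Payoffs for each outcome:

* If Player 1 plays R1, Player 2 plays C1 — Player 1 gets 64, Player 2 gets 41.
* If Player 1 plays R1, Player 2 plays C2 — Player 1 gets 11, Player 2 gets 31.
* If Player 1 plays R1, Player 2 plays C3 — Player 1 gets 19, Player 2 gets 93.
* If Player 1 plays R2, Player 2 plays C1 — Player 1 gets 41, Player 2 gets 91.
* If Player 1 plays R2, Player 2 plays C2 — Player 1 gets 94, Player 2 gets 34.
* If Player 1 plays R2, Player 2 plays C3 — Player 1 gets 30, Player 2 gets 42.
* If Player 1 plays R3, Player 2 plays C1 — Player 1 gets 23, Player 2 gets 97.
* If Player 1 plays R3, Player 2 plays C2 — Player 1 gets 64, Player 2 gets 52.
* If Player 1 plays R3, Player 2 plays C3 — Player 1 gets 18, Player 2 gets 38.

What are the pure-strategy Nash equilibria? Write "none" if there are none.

Player 1 against C1: payoffs 64, 41, 23 → best response R1.
Player 1 against C2: payoffs 11, 94, 64 → best response R2.
Player 1 against C3: payoffs 19, 30, 18 → best response R2.
Player 2 against R1: payoffs 41, 31, 93 → best response C3.
Player 2 against R2: payoffs 91, 34, 42 → best response C1.
Player 2 against R3: payoffs 97, 52, 38 → best response C1.
No profile is a mutual best response for all players.

There is no pure-strategy Nash equilibrium.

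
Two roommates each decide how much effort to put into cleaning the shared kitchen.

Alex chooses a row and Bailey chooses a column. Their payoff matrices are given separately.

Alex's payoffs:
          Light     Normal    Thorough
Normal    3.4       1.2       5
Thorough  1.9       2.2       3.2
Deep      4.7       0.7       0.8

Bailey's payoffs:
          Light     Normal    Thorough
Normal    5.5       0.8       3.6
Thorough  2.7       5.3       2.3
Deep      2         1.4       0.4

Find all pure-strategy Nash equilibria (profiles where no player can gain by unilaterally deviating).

Alex against Light: payoffs 3.4, 1.9, 4.7 → best response Deep.
Alex against Normal: payoffs 1.2, 2.2, 0.7 → best response Thorough.
Alex against Thorough: payoffs 5, 3.2, 0.8 → best response Normal.
Bailey against Normal: payoffs 5.5, 0.8, 3.6 → best response Light.
Bailey against Thorough: payoffs 2.7, 5.3, 2.3 → best response Normal.
Bailey against Deep: payoffs 2, 1.4, 0.4 → best response Light.
Mutual best responses: (Thorough, Normal); (Deep, Light).

Pure-strategy Nash equilibria: (Thorough, Normal) and (Deep, Light)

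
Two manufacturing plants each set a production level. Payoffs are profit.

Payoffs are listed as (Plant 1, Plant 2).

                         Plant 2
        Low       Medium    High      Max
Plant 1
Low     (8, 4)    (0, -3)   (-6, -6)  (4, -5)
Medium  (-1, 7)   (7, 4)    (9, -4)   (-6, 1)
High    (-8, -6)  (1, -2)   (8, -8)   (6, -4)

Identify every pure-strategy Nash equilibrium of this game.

(Low, Low): Plant 1 gets 8, best alternative -1; Plant 2 gets 4, best alternative -3. No profitable deviation — NE.
(Low, Medium): Plant 1 can switch to Medium (0 → 7). Not NE.
(Low, High): Plant 1 can switch to Medium (-6 → 9). Not NE.
(Low, Max): Plant 1 can switch to High (4 → 6). Not NE.
(Medium, Low): Plant 1 can switch to Low (-1 → 8). Not NE.
(Medium, Medium): Plant 2 can switch to Low (4 → 7). Not NE.
(Medium, High): Plant 2 can switch to Low (-4 → 7). Not NE.
(Medium, Max): Plant 1 can switch to Low (-6 → 4). Not NE.
(High, Low): Plant 1 can switch to Low (-8 → 8). Not NE.
(High, Medium): Plant 1 can switch to Medium (1 → 7). Not NE.
(High, High): Plant 1 can switch to Medium (8 → 9). Not NE.
(The remaining 1 profile has a profitable deviation by the same check.)

Pure NE: (Low, Low)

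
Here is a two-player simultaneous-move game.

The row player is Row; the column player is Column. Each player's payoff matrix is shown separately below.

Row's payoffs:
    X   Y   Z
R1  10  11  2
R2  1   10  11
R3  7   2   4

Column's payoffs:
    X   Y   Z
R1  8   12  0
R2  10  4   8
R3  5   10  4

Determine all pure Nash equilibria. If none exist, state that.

(R1, Y)

(R1, X): Column can switch to Y (8 → 12). Not NE.
(R1, Y): Row gets 11, best alternative 10; Column gets 12, best alternative 8. No profitable deviation — NE.
(R1, Z): Row can switch to R2 (2 → 11). Not NE.
(R2, X): Row can switch to R1 (1 → 10). Not NE.
(R2, Y): Row can switch to R1 (10 → 11). Not NE.
(R2, Z): Column can switch to X (8 → 10). Not NE.
(R3, X): Row can switch to R1 (7 → 10). Not NE.
(R3, Y): Row can switch to R1 (2 → 11). Not NE.
(R3, Z): Row can switch to R2 (4 → 11). Not NE.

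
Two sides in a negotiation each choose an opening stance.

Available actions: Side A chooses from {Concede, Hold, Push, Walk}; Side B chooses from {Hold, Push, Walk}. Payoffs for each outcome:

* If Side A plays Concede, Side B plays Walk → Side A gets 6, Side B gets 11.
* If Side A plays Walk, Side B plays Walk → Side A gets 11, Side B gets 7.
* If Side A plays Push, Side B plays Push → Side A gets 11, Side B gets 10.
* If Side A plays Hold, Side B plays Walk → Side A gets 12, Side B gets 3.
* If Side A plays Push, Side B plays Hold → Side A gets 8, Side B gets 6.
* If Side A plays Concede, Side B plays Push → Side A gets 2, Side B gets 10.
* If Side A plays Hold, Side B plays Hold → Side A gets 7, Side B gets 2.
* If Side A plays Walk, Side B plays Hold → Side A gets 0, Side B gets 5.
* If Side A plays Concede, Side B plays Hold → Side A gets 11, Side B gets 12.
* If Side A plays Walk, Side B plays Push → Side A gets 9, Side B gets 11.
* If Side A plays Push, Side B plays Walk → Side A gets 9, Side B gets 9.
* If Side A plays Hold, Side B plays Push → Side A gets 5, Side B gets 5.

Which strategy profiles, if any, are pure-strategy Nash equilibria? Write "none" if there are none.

Side A against Hold: payoffs 11, 7, 8, 0 → best response Concede.
Side A against Push: payoffs 2, 5, 11, 9 → best response Push.
Side A against Walk: payoffs 6, 12, 9, 11 → best response Hold.
Side B against Concede: payoffs 12, 10, 11 → best response Hold.
Side B against Hold: payoffs 2, 5, 3 → best response Push.
Side B against Push: payoffs 6, 10, 9 → best response Push.
Side B against Walk: payoffs 5, 11, 7 → best response Push.
Mutual best responses: (Concede, Hold); (Push, Push).

Pure-strategy Nash equilibria: (Concede, Hold); (Push, Push)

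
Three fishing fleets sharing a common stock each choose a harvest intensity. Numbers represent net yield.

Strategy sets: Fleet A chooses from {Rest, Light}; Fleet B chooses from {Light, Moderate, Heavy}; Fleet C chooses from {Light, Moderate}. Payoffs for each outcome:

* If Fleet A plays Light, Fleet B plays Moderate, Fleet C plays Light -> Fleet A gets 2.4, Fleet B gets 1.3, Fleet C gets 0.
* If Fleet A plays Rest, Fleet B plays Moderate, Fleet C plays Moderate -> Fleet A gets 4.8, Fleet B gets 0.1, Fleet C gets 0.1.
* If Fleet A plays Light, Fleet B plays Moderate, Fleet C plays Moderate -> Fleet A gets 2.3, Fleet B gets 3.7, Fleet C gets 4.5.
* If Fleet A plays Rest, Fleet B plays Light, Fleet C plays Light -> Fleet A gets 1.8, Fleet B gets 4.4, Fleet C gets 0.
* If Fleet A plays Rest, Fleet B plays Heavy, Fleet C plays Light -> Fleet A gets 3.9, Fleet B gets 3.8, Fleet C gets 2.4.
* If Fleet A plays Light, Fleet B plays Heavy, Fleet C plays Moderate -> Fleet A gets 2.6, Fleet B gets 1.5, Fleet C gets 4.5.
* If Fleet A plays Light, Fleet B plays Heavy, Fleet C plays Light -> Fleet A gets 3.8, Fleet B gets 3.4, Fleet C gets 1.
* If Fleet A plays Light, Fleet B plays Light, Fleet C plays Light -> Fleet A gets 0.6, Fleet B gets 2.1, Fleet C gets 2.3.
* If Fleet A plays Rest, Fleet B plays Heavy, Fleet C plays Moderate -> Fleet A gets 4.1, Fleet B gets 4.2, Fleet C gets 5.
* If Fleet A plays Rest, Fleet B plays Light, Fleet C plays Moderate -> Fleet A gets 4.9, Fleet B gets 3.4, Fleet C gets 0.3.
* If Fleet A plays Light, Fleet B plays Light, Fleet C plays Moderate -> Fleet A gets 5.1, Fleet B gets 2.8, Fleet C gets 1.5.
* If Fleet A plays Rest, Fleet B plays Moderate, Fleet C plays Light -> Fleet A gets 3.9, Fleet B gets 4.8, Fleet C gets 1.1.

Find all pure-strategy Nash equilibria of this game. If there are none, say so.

The pure Nash equilibria are (Rest, Moderate, Light) and (Rest, Heavy, Moderate).

(Rest, Light, Light): Fleet B can switch to Moderate (4.4 → 4.8). Not NE.
(Rest, Light, Moderate): Fleet A can switch to Light (4.9 → 5.1). Not NE.
(Rest, Moderate, Light): Fleet A gets 3.9, best alternative 2.4; Fleet B gets 4.8, best alternative 4.4; Fleet C gets 1.1, best alternative 0.1. No profitable deviation — NE.
(Rest, Moderate, Moderate): Fleet B can switch to Light (0.1 → 3.4). Not NE.
(Rest, Heavy, Light): Fleet B can switch to Light (3.8 → 4.4). Not NE.
(Rest, Heavy, Moderate): Fleet A gets 4.1, best alternative 2.6; Fleet B gets 4.2, best alternative 3.4; Fleet C gets 5, best alternative 2.4. No profitable deviation — NE.
(Light, Light, Light): Fleet A can switch to Rest (0.6 → 1.8). Not NE.
(Light, Light, Moderate): Fleet B can switch to Moderate (2.8 → 3.7). Not NE.
(Light, Moderate, Light): Fleet A can switch to Rest (2.4 → 3.9). Not NE.
(Light, Moderate, Moderate): Fleet A can switch to Rest (2.3 → 4.8). Not NE.
(The remaining 2 profiles each have a profitable deviation by the same check.)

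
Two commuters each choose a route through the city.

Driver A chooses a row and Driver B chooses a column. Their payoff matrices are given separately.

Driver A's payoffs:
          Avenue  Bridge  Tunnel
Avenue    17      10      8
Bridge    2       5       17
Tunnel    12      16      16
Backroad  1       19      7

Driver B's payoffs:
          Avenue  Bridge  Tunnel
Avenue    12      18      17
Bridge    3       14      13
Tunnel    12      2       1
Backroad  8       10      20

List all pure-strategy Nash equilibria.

none

Driver A against Avenue: payoffs 17, 2, 12, 1 → best response Avenue.
Driver A against Bridge: payoffs 10, 5, 16, 19 → best response Backroad.
Driver A against Tunnel: payoffs 8, 17, 16, 7 → best response Bridge.
Driver B against Avenue: payoffs 12, 18, 17 → best response Bridge.
Driver B against Bridge: payoffs 3, 14, 13 → best response Bridge.
Driver B against Tunnel: payoffs 12, 2, 1 → best response Avenue.
Driver B against Backroad: payoffs 8, 10, 20 → best response Tunnel.
No profile is a mutual best response for all players.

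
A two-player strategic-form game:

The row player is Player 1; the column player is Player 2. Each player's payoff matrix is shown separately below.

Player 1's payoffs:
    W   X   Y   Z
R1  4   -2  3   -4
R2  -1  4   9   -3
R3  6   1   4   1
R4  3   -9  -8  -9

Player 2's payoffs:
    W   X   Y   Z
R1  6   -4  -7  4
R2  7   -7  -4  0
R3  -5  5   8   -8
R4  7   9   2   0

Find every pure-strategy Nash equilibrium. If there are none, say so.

Player 1 against W: payoffs 4, -1, 6, 3 → best response R3.
Player 1 against X: payoffs -2, 4, 1, -9 → best response R2.
Player 1 against Y: payoffs 3, 9, 4, -8 → best response R2.
Player 1 against Z: payoffs -4, -3, 1, -9 → best response R3.
Player 2 against R1: payoffs 6, -4, -7, 4 → best response W.
Player 2 against R2: payoffs 7, -7, -4, 0 → best response W.
Player 2 against R3: payoffs -5, 5, 8, -8 → best response Y.
Player 2 against R4: payoffs 7, 9, 2, 0 → best response X.
No profile is a mutual best response for all players.

There is no pure-strategy Nash equilibrium.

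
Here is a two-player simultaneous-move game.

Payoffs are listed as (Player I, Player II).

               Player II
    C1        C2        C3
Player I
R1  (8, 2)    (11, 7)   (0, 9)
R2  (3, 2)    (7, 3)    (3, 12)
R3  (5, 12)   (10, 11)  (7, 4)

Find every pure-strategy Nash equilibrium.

Player I against C1: payoffs 8, 3, 5 → best response R1.
Player I against C2: payoffs 11, 7, 10 → best response R1.
Player I against C3: payoffs 0, 3, 7 → best response R3.
Player II against R1: payoffs 2, 7, 9 → best response C3.
Player II against R2: payoffs 2, 3, 12 → best response C3.
Player II against R3: payoffs 12, 11, 4 → best response C1.
No profile is a mutual best response for all players.

There is no pure-strategy Nash equilibrium.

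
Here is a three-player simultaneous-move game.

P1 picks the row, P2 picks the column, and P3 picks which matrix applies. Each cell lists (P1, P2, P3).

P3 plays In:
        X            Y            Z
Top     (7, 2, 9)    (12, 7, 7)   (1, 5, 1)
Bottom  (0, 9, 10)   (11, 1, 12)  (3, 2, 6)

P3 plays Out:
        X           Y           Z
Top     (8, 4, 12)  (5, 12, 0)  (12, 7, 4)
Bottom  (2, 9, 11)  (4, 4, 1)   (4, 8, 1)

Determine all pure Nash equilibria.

(Top, Y, In)

P1 against (X, In): payoffs 7, 0 → best response Top.
P1 against (X, Out): payoffs 8, 2 → best response Top.
P1 against (Y, In): payoffs 12, 11 → best response Top.
P1 against (Y, Out): payoffs 5, 4 → best response Top.
P1 against (Z, In): payoffs 1, 3 → best response Bottom.
P1 against (Z, Out): payoffs 12, 4 → best response Top.
P2 against (Top, In): payoffs 2, 7, 5 → best response Y.
P2 against (Top, Out): payoffs 4, 12, 7 → best response Y.
P2 against (Bottom, In): payoffs 9, 1, 2 → best response X.
P2 against (Bottom, Out): payoffs 9, 4, 8 → best response X.
P3 against (Top, X): payoffs 9, 12 → best response Out.
P3 against (Top, Y): payoffs 7, 0 → best response In.
P3 against (Top, Z): payoffs 1, 4 → best response Out.
P3 against (Bottom, X): payoffs 10, 11 → best response Out.
P3 against (Bottom, Y): payoffs 12, 1 → best response In.
P3 against (Bottom, Z): payoffs 6, 1 → best response In.
Mutual best responses: (Top, Y, In).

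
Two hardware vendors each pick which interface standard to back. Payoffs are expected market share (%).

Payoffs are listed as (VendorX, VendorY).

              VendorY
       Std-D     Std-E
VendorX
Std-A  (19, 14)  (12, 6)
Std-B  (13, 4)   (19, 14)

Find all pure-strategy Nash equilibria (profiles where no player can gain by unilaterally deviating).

The pure Nash equilibria are (Std-A, Std-D); (Std-B, Std-E).

For each player, find the best response to each opponent profile; mutual best responses are the pure NE.
VendorX against Std-D: payoffs 19, 13 → best response Std-A.
VendorX against Std-E: payoffs 12, 19 → best response Std-B.
VendorY against Std-A: payoffs 14, 6 → best response Std-D.
VendorY against Std-B: payoffs 4, 14 → best response Std-E.
Mutual best responses: (Std-A, Std-D); (Std-B, Std-E).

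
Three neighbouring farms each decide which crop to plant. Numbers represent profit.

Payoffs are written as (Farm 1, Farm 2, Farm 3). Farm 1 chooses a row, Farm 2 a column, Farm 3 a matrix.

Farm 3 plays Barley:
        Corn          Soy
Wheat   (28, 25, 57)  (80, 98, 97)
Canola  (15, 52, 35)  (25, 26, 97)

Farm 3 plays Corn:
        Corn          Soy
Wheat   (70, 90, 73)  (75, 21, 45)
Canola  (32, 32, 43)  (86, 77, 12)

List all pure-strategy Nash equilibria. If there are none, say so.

The pure Nash equilibria are (Wheat, Corn, Corn) and (Wheat, Soy, Barley).

For each player, find the best response to each opponent profile; mutual best responses are the pure NE.
Farm 1 against (Corn, Barley): payoffs 28, 15 → best response Wheat.
Farm 1 against (Corn, Corn): payoffs 70, 32 → best response Wheat.
Farm 1 against (Soy, Barley): payoffs 80, 25 → best response Wheat.
Farm 1 against (Soy, Corn): payoffs 75, 86 → best response Canola.
Farm 2 against (Wheat, Barley): payoffs 25, 98 → best response Soy.
Farm 2 against (Wheat, Corn): payoffs 90, 21 → best response Corn.
Farm 2 against (Canola, Barley): payoffs 52, 26 → best response Corn.
Farm 2 against (Canola, Corn): payoffs 32, 77 → best response Soy.
Farm 3 against (Wheat, Corn): payoffs 57, 73 → best response Corn.
Farm 3 against (Wheat, Soy): payoffs 97, 45 → best response Barley.
Farm 3 against (Canola, Corn): payoffs 35, 43 → best response Corn.
Farm 3 against (Canola, Soy): payoffs 97, 12 → best response Barley.
Mutual best responses: (Wheat, Corn, Corn); (Wheat, Soy, Barley).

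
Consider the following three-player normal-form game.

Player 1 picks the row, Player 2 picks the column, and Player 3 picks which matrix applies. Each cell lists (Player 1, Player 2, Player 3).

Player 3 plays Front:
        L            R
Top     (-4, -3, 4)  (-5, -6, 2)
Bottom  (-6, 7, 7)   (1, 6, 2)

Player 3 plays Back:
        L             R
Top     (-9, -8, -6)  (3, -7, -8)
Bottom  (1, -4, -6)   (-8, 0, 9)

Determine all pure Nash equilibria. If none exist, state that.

Player 1 against (L, Front): payoffs -4, -6 → best response Top.
Player 1 against (L, Back): payoffs -9, 1 → best response Bottom.
Player 1 against (R, Front): payoffs -5, 1 → best response Bottom.
Player 1 against (R, Back): payoffs 3, -8 → best response Top.
Player 2 against (Top, Front): payoffs -3, -6 → best response L.
Player 2 against (Top, Back): payoffs -8, -7 → best response R.
Player 2 against (Bottom, Front): payoffs 7, 6 → best response L.
Player 2 against (Bottom, Back): payoffs -4, 0 → best response R.
Player 3 against (Top, L): payoffs 4, -6 → best response Front.
Player 3 against (Top, R): payoffs 2, -8 → best response Front.
Player 3 against (Bottom, L): payoffs 7, -6 → best response Front.
Player 3 against (Bottom, R): payoffs 2, 9 → best response Back.
Mutual best responses: (Top, L, Front).

The unique pure-strategy Nash equilibrium is (Top, L, Front).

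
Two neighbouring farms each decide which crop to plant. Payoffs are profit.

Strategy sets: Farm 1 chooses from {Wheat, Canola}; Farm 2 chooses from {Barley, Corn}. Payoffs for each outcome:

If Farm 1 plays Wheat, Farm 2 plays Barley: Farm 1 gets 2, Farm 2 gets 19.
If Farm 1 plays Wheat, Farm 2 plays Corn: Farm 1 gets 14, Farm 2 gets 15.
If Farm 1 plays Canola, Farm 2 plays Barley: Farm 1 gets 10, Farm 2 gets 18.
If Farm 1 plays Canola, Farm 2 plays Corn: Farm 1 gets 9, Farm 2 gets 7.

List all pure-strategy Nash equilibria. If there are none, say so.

Mark each player's best response to every combination of opponents' strategies; a profile where every player is best-responding is a pure Nash equilibrium.
Farm 1 against Barley: payoffs 2, 10 → best response Canola.
Farm 1 against Corn: payoffs 14, 9 → best response Wheat.
Farm 2 against Wheat: payoffs 19, 15 → best response Barley.
Farm 2 against Canola: payoffs 18, 7 → best response Barley.
Mutual best responses: (Canola, Barley).

The unique pure-strategy Nash equilibrium is (Canola, Barley).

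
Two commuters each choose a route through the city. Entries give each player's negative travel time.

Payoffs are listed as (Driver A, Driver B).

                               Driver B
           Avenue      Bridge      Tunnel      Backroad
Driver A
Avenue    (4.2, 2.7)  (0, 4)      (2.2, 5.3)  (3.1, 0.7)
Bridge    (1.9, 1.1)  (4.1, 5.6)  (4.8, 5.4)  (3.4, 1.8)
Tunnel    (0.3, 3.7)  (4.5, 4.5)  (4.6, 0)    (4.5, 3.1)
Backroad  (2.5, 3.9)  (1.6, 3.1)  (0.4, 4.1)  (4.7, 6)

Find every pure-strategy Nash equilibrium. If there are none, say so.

(Tunnel, Bridge) and (Backroad, Backroad)

(Avenue, Avenue): Driver B can switch to Bridge (2.7 → 4). Not NE.
(Avenue, Bridge): Driver A can switch to Bridge (0 → 4.1). Not NE.
(Avenue, Tunnel): Driver A can switch to Bridge (2.2 → 4.8). Not NE.
(Avenue, Backroad): Driver A can switch to Bridge (3.1 → 3.4). Not NE.
(Bridge, Avenue): Driver A can switch to Avenue (1.9 → 4.2). Not NE.
(Bridge, Bridge): Driver A can switch to Tunnel (4.1 → 4.5). Not NE.
(Bridge, Tunnel): Driver B can switch to Bridge (5.4 → 5.6). Not NE.
(Bridge, Backroad): Driver A can switch to Tunnel (3.4 → 4.5). Not NE.
(Tunnel, Bridge): Driver A gets 4.5, best alternative 4.1; Driver B gets 4.5, best alternative 3.7. No profitable deviation — NE.
(Backroad, Backroad): Driver A gets 4.7, best alternative 4.5; Driver B gets 6, best alternative 4.1. No profitable deviation — NE.
(The remaining 6 profiles each have a profitable deviation by the same check.)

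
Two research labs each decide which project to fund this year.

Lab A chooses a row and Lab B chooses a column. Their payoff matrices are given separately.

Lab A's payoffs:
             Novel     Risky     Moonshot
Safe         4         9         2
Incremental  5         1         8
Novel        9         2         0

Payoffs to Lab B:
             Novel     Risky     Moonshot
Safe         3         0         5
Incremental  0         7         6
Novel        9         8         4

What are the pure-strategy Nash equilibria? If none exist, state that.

(Safe, Novel): Lab A can switch to Incremental (4 → 5). Not NE.
(Safe, Risky): Lab B can switch to Novel (0 → 3). Not NE.
(Safe, Moonshot): Lab A can switch to Incremental (2 → 8). Not NE.
(Incremental, Novel): Lab A can switch to Novel (5 → 9). Not NE.
(Incremental, Risky): Lab A can switch to Safe (1 → 9). Not NE.
(Incremental, Moonshot): Lab B can switch to Risky (6 → 7). Not NE.
(Novel, Novel): Lab A gets 9, best alternative 5; Lab B gets 9, best alternative 8. No profitable deviation — NE.
(Novel, Risky): Lab A can switch to Safe (2 → 9). Not NE.
(Novel, Moonshot): Lab A can switch to Safe (0 → 2). Not NE.

The unique pure-strategy Nash equilibrium is (Novel, Novel).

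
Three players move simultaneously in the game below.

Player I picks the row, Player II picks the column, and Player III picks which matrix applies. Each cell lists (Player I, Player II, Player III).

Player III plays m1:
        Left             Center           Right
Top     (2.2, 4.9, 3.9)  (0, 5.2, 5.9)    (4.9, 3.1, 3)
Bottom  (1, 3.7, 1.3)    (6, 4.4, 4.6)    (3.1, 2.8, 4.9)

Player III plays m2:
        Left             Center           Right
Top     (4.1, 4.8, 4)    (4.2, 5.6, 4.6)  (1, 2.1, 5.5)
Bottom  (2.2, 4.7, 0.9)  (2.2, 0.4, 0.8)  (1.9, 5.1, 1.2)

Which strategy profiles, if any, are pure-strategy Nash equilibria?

Mark each player's best response to every combination of opponents' strategies; a profile where every player is best-responding is a pure Nash equilibrium.
Player I against (Left, m1): payoffs 2.2, 1 → best response Top.
Player I against (Left, m2): payoffs 4.1, 2.2 → best response Top.
Player I against (Center, m1): payoffs 0, 6 → best response Bottom.
Player I against (Center, m2): payoffs 4.2, 2.2 → best response Top.
Player I against (Right, m1): payoffs 4.9, 3.1 → best response Top.
Player I against (Right, m2): payoffs 1, 1.9 → best response Bottom.
Player II against (Top, m1): payoffs 4.9, 5.2, 3.1 → best response Center.
Player II against (Top, m2): payoffs 4.8, 5.6, 2.1 → best response Center.
Player II against (Bottom, m1): payoffs 3.7, 4.4, 2.8 → best response Center.
Player II against (Bottom, m2): payoffs 4.7, 0.4, 5.1 → best response Right.
Player III against (Top, Left): payoffs 3.9, 4 → best response m2.
Player III against (Top, Center): payoffs 5.9, 4.6 → best response m1.
Player III against (Top, Right): payoffs 3, 5.5 → best response m2.
Player III against (Bottom, Left): payoffs 1.3, 0.9 → best response m1.
Player III against (Bottom, Center): payoffs 4.6, 0.8 → best response m1.
Player III against (Bottom, Right): payoffs 4.9, 1.2 → best response m1.
Mutual best responses: (Bottom, Center, m1).

(Bottom, Center, m1)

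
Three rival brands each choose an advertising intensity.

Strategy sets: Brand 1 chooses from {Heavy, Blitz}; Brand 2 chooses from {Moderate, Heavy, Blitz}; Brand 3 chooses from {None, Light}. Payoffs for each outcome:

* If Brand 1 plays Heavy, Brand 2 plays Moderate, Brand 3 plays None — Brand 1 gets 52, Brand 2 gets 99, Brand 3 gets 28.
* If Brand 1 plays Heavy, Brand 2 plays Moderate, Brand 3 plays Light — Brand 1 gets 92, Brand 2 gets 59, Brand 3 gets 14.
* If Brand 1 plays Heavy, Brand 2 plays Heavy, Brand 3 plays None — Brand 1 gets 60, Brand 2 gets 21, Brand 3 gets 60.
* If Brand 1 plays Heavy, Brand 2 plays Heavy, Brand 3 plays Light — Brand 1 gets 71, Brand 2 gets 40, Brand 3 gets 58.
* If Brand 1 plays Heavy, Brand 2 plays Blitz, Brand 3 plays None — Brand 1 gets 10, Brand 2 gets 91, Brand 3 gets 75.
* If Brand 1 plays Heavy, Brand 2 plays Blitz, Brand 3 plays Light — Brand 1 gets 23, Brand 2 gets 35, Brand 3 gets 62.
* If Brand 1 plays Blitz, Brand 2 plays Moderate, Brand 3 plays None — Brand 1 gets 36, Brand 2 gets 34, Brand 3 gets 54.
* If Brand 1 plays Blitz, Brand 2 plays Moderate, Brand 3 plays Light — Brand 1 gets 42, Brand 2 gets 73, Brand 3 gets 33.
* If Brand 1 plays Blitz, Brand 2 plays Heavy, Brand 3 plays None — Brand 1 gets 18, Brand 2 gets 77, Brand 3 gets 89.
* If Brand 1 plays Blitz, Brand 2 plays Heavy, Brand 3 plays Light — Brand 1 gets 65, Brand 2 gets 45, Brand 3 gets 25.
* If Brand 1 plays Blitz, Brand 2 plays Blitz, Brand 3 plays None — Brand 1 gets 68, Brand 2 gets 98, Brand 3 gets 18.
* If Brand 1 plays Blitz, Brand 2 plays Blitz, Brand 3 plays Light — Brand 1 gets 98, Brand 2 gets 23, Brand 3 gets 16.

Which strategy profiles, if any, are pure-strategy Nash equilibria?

Pure-strategy Nash equilibria: (Heavy, Moderate, None), (Blitz, Blitz, None)

(Heavy, Moderate, None): Brand 1 gets 52, best alternative 36; Brand 2 gets 99, best alternative 91; Brand 3 gets 28, best alternative 14. No profitable deviation — NE.
(Heavy, Moderate, Light): Brand 3 can switch to None (14 → 28). Not NE.
(Heavy, Heavy, None): Brand 2 can switch to Moderate (21 → 99). Not NE.
(Heavy, Heavy, Light): Brand 2 can switch to Moderate (40 → 59). Not NE.
(Heavy, Blitz, None): Brand 1 can switch to Blitz (10 → 68). Not NE.
(Heavy, Blitz, Light): Brand 1 can switch to Blitz (23 → 98). Not NE.
(Blitz, Moderate, None): Brand 1 can switch to Heavy (36 → 52). Not NE.
(Blitz, Blitz, None): Brand 1 gets 68, best alternative 10; Brand 2 gets 98, best alternative 77; Brand 3 gets 18, best alternative 16. No profitable deviation — NE.
(The remaining 4 profiles each have a profitable deviation by the same check.)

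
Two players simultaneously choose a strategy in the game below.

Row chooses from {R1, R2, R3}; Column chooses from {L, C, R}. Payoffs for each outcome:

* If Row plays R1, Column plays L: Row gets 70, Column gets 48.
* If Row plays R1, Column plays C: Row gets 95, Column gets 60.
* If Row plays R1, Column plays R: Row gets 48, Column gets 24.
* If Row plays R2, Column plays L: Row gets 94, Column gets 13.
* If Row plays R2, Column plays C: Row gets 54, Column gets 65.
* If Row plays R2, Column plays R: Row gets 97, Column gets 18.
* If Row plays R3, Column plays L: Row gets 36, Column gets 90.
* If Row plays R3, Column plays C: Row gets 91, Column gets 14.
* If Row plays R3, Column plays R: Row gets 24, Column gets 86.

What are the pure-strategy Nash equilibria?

The unique pure-strategy Nash equilibrium is (R1, C).

For each player, find the best response to each opponent profile; mutual best responses are the pure NE.
Row against L: payoffs 70, 94, 36 → best response R2.
Row against C: payoffs 95, 54, 91 → best response R1.
Row against R: payoffs 48, 97, 24 → best response R2.
Column against R1: payoffs 48, 60, 24 → best response C.
Column against R2: payoffs 13, 65, 18 → best response C.
Column against R3: payoffs 90, 14, 86 → best response L.
Mutual best responses: (R1, C).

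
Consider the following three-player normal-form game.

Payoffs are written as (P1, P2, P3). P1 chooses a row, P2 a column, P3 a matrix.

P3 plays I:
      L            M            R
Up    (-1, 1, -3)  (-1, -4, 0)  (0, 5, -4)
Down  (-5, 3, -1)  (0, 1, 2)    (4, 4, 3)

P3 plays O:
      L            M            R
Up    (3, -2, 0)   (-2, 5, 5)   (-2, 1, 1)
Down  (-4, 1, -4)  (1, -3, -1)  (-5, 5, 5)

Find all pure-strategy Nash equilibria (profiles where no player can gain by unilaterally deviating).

(Up, L, I): P2 can switch to R (1 → 5). Not NE.
(Up, L, O): P2 can switch to M (-2 → 5). Not NE.
(Up, M, I): P1 can switch to Down (-1 → 0). Not NE.
(Up, M, O): P1 can switch to Down (-2 → 1). Not NE.
(Up, R, I): P1 can switch to Down (0 → 4). Not NE.
(Up, R, O): P2 can switch to M (1 → 5). Not NE.
(Down, L, I): P1 can switch to Up (-5 → -1). Not NE.
(Down, L, O): P1 can switch to Up (-4 → 3). Not NE.
(The remaining 4 profiles each have a profitable deviation by the same check.)

No pure-strategy Nash equilibrium.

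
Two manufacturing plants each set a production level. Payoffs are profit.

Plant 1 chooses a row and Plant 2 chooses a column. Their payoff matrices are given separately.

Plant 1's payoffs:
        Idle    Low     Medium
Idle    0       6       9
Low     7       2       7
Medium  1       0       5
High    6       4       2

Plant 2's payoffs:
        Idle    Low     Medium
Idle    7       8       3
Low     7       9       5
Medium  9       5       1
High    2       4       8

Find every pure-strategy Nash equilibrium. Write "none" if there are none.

The unique pure-strategy Nash equilibrium is (Idle, Low).

Plant 1 against Idle: payoffs 0, 7, 1, 6 → best response Low.
Plant 1 against Low: payoffs 6, 2, 0, 4 → best response Idle.
Plant 1 against Medium: payoffs 9, 7, 5, 2 → best response Idle.
Plant 2 against Idle: payoffs 7, 8, 3 → best response Low.
Plant 2 against Low: payoffs 7, 9, 5 → best response Low.
Plant 2 against Medium: payoffs 9, 5, 1 → best response Idle.
Plant 2 against High: payoffs 2, 4, 8 → best response Medium.
Mutual best responses: (Idle, Low).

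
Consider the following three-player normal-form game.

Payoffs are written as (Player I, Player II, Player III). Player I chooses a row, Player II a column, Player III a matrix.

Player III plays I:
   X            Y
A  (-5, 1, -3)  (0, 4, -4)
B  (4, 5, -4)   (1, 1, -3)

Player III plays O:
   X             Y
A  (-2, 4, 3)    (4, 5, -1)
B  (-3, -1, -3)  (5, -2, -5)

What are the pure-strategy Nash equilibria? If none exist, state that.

none

For each player, find the best response to each opponent profile; mutual best responses are the pure NE.
Player I against (X, I): payoffs -5, 4 → best response B.
Player I against (X, O): payoffs -2, -3 → best response A.
Player I against (Y, I): payoffs 0, 1 → best response B.
Player I against (Y, O): payoffs 4, 5 → best response B.
Player II against (A, I): payoffs 1, 4 → best response Y.
Player II against (A, O): payoffs 4, 5 → best response Y.
Player II against (B, I): payoffs 5, 1 → best response X.
Player II against (B, O): payoffs -1, -2 → best response X.
Player III against (A, X): payoffs -3, 3 → best response O.
Player III against (A, Y): payoffs -4, -1 → best response O.
Player III against (B, X): payoffs -4, -3 → best response O.
Player III against (B, Y): payoffs -3, -5 → best response I.
No profile is a mutual best response for all players.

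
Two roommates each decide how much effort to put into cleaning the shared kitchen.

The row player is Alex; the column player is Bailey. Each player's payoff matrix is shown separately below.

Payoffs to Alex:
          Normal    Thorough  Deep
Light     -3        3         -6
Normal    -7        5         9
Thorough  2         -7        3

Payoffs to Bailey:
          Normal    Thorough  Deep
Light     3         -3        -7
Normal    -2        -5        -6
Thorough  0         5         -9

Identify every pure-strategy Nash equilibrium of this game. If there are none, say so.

(Light, Normal): Alex can switch to Thorough (-3 → 2). Not NE.
(Light, Thorough): Alex can switch to Normal (3 → 5). Not NE.
(Light, Deep): Alex can switch to Normal (-6 → 9). Not NE.
(Normal, Normal): Alex can switch to Light (-7 → -3). Not NE.
(Normal, Thorough): Bailey can switch to Normal (-5 → -2). Not NE.
(Normal, Deep): Bailey can switch to Normal (-6 → -2). Not NE.
(Thorough, Normal): Bailey can switch to Thorough (0 → 5). Not NE.
(Thorough, Thorough): Alex can switch to Light (-7 → 3). Not NE.
(Thorough, Deep): Alex can switch to Normal (3 → 9). Not NE.

No pure-strategy Nash equilibrium.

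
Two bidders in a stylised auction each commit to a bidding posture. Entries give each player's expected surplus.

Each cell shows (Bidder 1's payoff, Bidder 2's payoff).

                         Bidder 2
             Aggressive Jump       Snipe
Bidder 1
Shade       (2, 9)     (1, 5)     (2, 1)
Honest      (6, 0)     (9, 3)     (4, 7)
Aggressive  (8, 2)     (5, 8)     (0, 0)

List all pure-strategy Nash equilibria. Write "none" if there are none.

Pure NE: (Honest, Snipe)

Bidder 1 against Aggressive: payoffs 2, 6, 8 → best response Aggressive.
Bidder 1 against Jump: payoffs 1, 9, 5 → best response Honest.
Bidder 1 against Snipe: payoffs 2, 4, 0 → best response Honest.
Bidder 2 against Shade: payoffs 9, 5, 1 → best response Aggressive.
Bidder 2 against Honest: payoffs 0, 3, 7 → best response Snipe.
Bidder 2 against Aggressive: payoffs 2, 8, 0 → best response Jump.
Mutual best responses: (Honest, Snipe).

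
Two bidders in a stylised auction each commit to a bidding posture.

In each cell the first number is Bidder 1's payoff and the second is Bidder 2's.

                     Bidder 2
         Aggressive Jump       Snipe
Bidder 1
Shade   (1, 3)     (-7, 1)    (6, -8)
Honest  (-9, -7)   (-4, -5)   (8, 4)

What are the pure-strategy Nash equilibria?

(Shade, Aggressive), (Honest, Snipe)

For each strategy profile, look for a profitable unilateral deviation.
(Shade, Aggressive): Bidder 1 gets 1, best alternative -9; Bidder 2 gets 3, best alternative 1. No profitable deviation — NE.
(Shade, Jump): Bidder 1 can switch to Honest (-7 → -4). Not NE.
(Shade, Snipe): Bidder 1 can switch to Honest (6 → 8). Not NE.
(Honest, Aggressive): Bidder 1 can switch to Shade (-9 → 1). Not NE.
(Honest, Jump): Bidder 2 can switch to Snipe (-5 → 4). Not NE.
(Honest, Snipe): Bidder 1 gets 8, best alternative 6; Bidder 2 gets 4, best alternative -5. No profitable deviation — NE.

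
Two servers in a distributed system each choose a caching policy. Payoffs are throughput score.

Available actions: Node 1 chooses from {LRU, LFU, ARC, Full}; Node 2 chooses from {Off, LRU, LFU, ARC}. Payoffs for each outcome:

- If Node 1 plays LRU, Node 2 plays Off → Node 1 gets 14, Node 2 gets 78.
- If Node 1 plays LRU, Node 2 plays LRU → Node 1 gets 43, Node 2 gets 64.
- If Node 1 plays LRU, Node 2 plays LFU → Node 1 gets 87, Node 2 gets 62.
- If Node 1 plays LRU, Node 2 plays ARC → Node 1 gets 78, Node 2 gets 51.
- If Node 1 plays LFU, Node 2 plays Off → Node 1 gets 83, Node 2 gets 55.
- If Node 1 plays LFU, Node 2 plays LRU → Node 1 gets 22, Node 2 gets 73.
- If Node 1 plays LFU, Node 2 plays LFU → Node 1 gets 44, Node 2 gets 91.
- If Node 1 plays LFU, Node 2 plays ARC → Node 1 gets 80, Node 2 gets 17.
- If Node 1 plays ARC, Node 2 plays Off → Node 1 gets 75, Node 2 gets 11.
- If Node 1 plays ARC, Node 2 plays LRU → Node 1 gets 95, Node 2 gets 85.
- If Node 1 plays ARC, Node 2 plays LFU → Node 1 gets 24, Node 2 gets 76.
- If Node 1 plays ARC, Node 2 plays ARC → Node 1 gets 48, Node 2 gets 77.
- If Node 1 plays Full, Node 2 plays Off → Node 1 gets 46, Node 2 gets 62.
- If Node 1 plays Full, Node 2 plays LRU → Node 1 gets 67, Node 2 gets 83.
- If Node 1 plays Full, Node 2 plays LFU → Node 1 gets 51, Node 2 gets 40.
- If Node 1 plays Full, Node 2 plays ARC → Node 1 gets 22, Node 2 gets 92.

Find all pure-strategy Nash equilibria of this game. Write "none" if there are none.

The unique pure-strategy Nash equilibrium is (ARC, LRU).

(LRU, Off): Node 1 can switch to LFU (14 → 83). Not NE.
(LRU, LRU): Node 1 can switch to ARC (43 → 95). Not NE.
(LRU, LFU): Node 2 can switch to Off (62 → 78). Not NE.
(LRU, ARC): Node 1 can switch to LFU (78 → 80). Not NE.
(LFU, Off): Node 2 can switch to LRU (55 → 73). Not NE.
(LFU, LRU): Node 1 can switch to LRU (22 → 43). Not NE.
(LFU, LFU): Node 1 can switch to LRU (44 → 87). Not NE.
(LFU, ARC): Node 2 can switch to Off (17 → 55). Not NE.
(ARC, Off): Node 1 can switch to LFU (75 → 83). Not NE.
(ARC, LRU): Node 1 gets 95, best alternative 67; Node 2 gets 85, best alternative 77. No profitable deviation — NE.
(ARC, LFU): Node 1 can switch to LRU (24 → 87). Not NE.
(ARC, ARC): Node 1 can switch to LRU (48 → 78). Not NE.
(Full, Off): Node 1 can switch to LFU (46 → 83). Not NE.
(The remaining 3 profiles each have a profitable deviation by the same check.)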